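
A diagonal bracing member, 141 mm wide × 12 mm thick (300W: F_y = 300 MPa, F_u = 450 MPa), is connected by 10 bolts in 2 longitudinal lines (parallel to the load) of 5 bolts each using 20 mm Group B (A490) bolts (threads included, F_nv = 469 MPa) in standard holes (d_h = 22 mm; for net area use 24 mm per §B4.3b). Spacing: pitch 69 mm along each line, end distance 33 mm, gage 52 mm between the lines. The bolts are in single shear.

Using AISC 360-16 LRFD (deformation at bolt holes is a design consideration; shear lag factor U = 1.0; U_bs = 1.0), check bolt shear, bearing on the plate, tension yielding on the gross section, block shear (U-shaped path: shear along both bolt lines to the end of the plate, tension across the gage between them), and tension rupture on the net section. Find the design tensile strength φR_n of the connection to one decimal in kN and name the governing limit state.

Bolt shear: A_b = π(20)²/4 = 314.16 mm². φR_n = 0.75 × 469 × 314.16 × 10 × 1 = 1105.1 kN.
Bearing (12 mm plate, F_u = 450 MPa): end bolts L_c = 33 − 22/2 = 22, R_n = min(1.2×22×12×450, 2.4×20×12×450) = 142.56 kN/bolt; interior L_c = 69 − 22 = 47, R_n = 259.2 kN/bolt. φR_n = 0.75 × (2×142.56 + 8×259.2) = 1769.0 kN.
Tension yield (gross): A_g = 141×12 = 1692 mm². φR_n = 0.90 × 300 × 1692 = 456.8 kN.
Block shear: shear path 2×[33+4×69] = 2×309 mm, A_gv = 7416, A_nv = 2×(309 − 4.5×24)×12 = 4824 mm²; tension across gage: (52 − 1×24)×12 = 336 mm². R_n = min(0.6×450×4824, 0.6×300×7416) + 1.0×450×336 = min(1302.5, 1334.9) + 151.2 = 1453.7 kN. φR_n = 0.75 × 1453.7 = 1090.3 kN.
Tension rupture (net): A_n = (141 − 2×24)×12 = 1116 mm² (U = 1.0, A_e = A_n). φR_n = 0.75 × 450 × 1116 = 376.7 kN.
Governing: min(1105.1, 1769.0, 456.8, 1090.3, 376.7) = 376.7 kN → net-section rupture.

376.7 kN (net-section rupture governs)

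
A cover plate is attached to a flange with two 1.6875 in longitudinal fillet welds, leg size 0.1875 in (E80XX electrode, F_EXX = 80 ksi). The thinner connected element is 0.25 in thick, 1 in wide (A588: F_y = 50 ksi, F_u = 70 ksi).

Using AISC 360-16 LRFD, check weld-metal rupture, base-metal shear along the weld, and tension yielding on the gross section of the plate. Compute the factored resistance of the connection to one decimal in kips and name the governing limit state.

Weld metal: throat = 0.707×0.1875 = 0.13256 in, L = 2×1.6875 = 3.375 in. φR_n = 0.75 × 0.6 × 80 × 0.13256 × 3.375 = 16.1 kips.
Base metal shear (0.25 in plate): yield φR_n = 1.0×0.6×50×0.25×3.375 = 25.3 kips; rupture φR_n = 0.75×0.6×70×0.25×3.375 = 26.6 kips; take 25.3 kips (yield).
Tension yield (gross): A_g = 1×0.25 = 0.25 in². φR_n = 0.90 × 50 × 0.25 = 11.3 kips.
Governing: min(16.1, 25.3, 11.3) = 11.3 kips → gross-section yield.

11.3 kips (gross-section yield governs)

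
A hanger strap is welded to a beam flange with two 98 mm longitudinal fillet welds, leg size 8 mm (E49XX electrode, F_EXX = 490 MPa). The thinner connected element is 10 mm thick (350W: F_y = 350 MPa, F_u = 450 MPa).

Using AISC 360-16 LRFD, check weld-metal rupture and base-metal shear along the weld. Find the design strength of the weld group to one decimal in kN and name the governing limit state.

244.4 kN (weld metal governs)

Weld metal: throat = 0.707×8 = 5.656 mm, L = 2×98 = 196 mm. φR_n = 0.75 × 0.6 × 490 × 5.656 × 196 = 244.4 kN.
Base metal shear (10 mm plate): yield φR_n = 1.0×0.6×350×10×196 = 411.6 kN; rupture φR_n = 0.75×0.6×450×10×196 = 396.9 kN; take 396.9 kN (rupture).
Governing: min(244.4, 396.9) = 244.4 kN → weld metal.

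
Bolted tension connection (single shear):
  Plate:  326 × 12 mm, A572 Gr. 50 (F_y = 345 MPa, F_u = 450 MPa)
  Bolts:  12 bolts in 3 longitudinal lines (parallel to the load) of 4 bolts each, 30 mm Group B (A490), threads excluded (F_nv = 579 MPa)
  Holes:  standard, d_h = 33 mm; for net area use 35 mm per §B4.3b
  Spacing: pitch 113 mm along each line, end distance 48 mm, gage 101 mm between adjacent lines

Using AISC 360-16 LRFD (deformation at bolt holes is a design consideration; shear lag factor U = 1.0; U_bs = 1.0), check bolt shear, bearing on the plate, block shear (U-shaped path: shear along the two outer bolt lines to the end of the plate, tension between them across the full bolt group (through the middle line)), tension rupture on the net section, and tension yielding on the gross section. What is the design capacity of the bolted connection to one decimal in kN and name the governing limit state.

895.1 kN (net-section rupture governs)

Bolt shear: A_b = π(30)²/4 = 706.86 mm². φR_n = 0.75 × 579 × 706.86 × 12 × 1 = 3683.4 kN.
Bearing (12 mm plate, F_u = 450 MPa): end bolts L_c = 48 − 33/2 = 31.5, R_n = min(1.2×31.5×12×450, 2.4×30×12×450) = 204.12 kN/bolt; interior L_c = 113 − 33 = 80, R_n = 388.8 kN/bolt. φR_n = 0.75 × (3×204.12 + 9×388.8) = 3083.7 kN.
Block shear: shear path 2×[48+3×113] = 2×387 mm, A_gv = 9288, A_nv = 2×(387 − 3.5×35)×12 = 6348 mm²; tension across gage: (202 − 2×35)×12 = 1584 mm². R_n = min(0.6×450×6348, 0.6×345×9288) + 1.0×450×1584 = min(1714, 1922.6) + 712.8 = 2426.8 kN. φR_n = 0.75 × 2426.8 = 1820.1 kN.
Tension rupture (net): A_n = (326 − 3×35)×12 = 2652 mm² (U = 1.0, A_e = A_n). φR_n = 0.75 × 450 × 2652 = 895.1 kN.
Tension yield (gross): A_g = 326×12 = 3912 mm². φR_n = 0.90 × 345 × 3912 = 1214.7 kN.
Governing: min(3683.4, 3083.7, 1820.1, 895.1, 1214.7) = 895.1 kN → net-section rupture.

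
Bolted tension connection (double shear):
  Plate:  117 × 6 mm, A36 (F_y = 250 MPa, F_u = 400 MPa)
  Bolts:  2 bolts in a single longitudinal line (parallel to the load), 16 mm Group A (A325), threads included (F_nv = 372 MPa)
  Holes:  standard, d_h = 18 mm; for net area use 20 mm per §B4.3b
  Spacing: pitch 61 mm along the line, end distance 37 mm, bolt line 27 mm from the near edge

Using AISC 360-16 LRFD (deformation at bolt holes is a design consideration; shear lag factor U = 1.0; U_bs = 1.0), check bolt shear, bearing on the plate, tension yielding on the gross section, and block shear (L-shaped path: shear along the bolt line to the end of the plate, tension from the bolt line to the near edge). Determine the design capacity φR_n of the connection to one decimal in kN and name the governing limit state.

Bolt shear: A_b = π(16)²/4 = 201.06 mm². φR_n = 0.75 × 372 × 201.06 × 2 × 2 = 224.4 kN.
Bearing (6 mm plate, F_u = 400 MPa): end bolts L_c = 37 − 18/2 = 28, R_n = min(1.2×28×6×400, 2.4×16×6×400) = 80.64 kN/bolt; interior L_c = 61 − 18 = 43, R_n = 92.16 kN/bolt. φR_n = 0.75 × (1×80.64 + 1×92.16) = 129.6 kN.
Tension yield (gross): A_g = 117×6 = 702 mm². φR_n = 0.90 × 250 × 702 = 158.0 kN.
Block shear: shear path 1×[37+1×61] = 1×98 mm, A_gv = 588, A_nv = 1×(98 − 1.5×20)×6 = 408 mm²; tension to near edge: (27 − 0.5×20)×6 = 102 mm². R_n = min(0.6×400×408, 0.6×250×588) + 1.0×400×102 = min(97.92, 88.2) + 40.8 = 129 kN. φR_n = 0.75 × 129 = 96.8 kN.
Governing: min(224.4, 129.6, 158.0, 96.8) = 96.8 kN → block shear.

96.8 kN (block shear governs)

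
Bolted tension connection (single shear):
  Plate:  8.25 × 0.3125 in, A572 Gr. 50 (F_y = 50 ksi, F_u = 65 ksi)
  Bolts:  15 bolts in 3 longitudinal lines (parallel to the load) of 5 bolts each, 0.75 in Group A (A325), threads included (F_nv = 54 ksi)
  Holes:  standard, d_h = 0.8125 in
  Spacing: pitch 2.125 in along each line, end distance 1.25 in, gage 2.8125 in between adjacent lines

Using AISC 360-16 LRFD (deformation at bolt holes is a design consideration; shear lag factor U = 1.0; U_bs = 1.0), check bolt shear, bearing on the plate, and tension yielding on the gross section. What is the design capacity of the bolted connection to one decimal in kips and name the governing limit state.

Bolt shear: A_b = π(0.75)²/4 = 0.44179 in². φR_n = 0.75 × 54 × 0.44179 × 15 × 1 = 268.4 kips.
Bearing (0.3125 in plate, F_u = 65 ksi): end bolts L_c = 1.25 − 0.8125/2 = 0.84375, R_n = min(1.2×0.84375×0.3125×65, 2.4×0.75×0.3125×65) = 20.566 kips/bolt; interior L_c = 2.125 − 0.8125 = 1.3125, R_n = 31.992 kips/bolt. φR_n = 0.75 × (3×20.566 + 12×31.992) = 334.2 kips.
Tension yield (gross): A_g = 8.25×0.3125 = 2.5781 in². φR_n = 0.90 × 50 × 2.5781 = 116.0 kips.
Governing: min(268.4, 334.2, 116.0) = 116.0 kips → gross-section yield.

116.0 kips (gross-section yield governs)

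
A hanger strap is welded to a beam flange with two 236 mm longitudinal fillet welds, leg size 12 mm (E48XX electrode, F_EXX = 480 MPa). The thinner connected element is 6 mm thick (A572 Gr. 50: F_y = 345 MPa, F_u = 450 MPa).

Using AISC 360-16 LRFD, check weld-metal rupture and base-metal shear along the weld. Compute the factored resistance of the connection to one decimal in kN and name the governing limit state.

Weld metal: throat = 0.707×12 = 8.484 mm, L = 2×236 = 472 mm. φR_n = 0.75 × 0.6 × 480 × 8.484 × 472 = 865.0 kN.
Base metal shear (6 mm plate): yield φR_n = 1.0×0.6×345×6×472 = 586.2 kN; rupture φR_n = 0.75×0.6×450×6×472 = 573.5 kN; take 573.5 kN (rupture).
Governing: min(865.0, 573.5) = 573.5 kN → base-metal shear.

573.5 kN (base-metal shear governs)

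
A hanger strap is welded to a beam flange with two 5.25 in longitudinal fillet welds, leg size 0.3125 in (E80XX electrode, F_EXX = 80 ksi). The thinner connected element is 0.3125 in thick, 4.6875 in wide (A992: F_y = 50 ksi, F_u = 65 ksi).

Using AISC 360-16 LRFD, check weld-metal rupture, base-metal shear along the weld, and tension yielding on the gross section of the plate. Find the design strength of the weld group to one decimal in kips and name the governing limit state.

Weld metal: throat = 0.707×0.3125 = 0.22094 in, L = 2×5.25 = 10.5 in. φR_n = 0.75 × 0.6 × 80 × 0.22094 × 10.5 = 83.5 kips.
Base metal shear (0.3125 in plate): yield φR_n = 1.0×0.6×50×0.3125×10.5 = 98.4 kips; rupture φR_n = 0.75×0.6×65×0.3125×10.5 = 96.0 kips; take 96.0 kips (rupture).
Tension yield (gross): A_g = 4.6875×0.3125 = 1.4648 in². φR_n = 0.90 × 50 × 1.4648 = 65.9 kips.
Governing: min(83.5, 96.0, 65.9) = 65.9 kips → gross-section yield.

65.9 kips (gross-section yield governs)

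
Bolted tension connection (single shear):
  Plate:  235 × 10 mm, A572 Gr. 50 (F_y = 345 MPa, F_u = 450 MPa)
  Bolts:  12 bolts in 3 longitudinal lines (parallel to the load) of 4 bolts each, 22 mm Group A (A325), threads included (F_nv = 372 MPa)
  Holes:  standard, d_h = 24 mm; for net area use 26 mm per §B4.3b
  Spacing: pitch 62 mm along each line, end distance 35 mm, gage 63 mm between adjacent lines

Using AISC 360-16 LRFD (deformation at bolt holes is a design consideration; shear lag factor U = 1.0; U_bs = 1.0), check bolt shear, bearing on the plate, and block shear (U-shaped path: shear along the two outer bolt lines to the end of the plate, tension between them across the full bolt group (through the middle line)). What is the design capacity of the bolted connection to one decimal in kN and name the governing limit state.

Bolt shear: A_b = π(22)²/4 = 380.13 mm². φR_n = 0.75 × 372 × 380.13 × 12 × 1 = 1272.7 kN.
Bearing (10 mm plate, F_u = 450 MPa): end bolts L_c = 35 − 24/2 = 23, R_n = min(1.2×23×10×450, 2.4×22×10×450) = 124.2 kN/bolt; interior L_c = 62 − 24 = 38, R_n = 205.2 kN/bolt. φR_n = 0.75 × (3×124.2 + 9×205.2) = 1664.6 kN.
Block shear: shear path 2×[35+3×62] = 2×221 mm, A_gv = 4420, A_nv = 2×(221 − 3.5×26)×10 = 2600 mm²; tension across gage: (126 − 2×26)×10 = 740 mm². R_n = min(0.6×450×2600, 0.6×345×4420) + 1.0×450×740 = min(702, 914.94) + 333 = 1035 kN. φR_n = 0.75 × 1035 = 776.3 kN.
Governing: min(1272.7, 1664.6, 776.3) = 776.3 kN → block shear.

776.3 kN (block shear governs)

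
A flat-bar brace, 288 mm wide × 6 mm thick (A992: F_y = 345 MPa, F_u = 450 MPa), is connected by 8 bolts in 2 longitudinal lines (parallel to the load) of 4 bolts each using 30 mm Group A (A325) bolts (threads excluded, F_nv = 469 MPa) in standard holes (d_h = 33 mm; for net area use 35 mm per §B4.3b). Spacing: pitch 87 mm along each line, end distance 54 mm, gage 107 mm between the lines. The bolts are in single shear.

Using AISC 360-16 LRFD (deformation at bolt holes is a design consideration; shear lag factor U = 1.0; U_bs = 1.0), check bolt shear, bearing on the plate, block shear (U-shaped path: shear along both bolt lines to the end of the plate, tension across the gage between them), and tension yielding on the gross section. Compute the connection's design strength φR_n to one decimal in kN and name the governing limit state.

Bolt shear: A_b = π(30)²/4 = 706.86 mm². φR_n = 0.75 × 469 × 706.86 × 8 × 1 = 1989.1 kN.
Bearing (6 mm plate, F_u = 450 MPa): end bolts L_c = 54 − 33/2 = 37.5, R_n = min(1.2×37.5×6×450, 2.4×30×6×450) = 121.5 kN/bolt; interior L_c = 87 − 33 = 54, R_n = 174.96 kN/bolt. φR_n = 0.75 × (2×121.5 + 6×174.96) = 969.6 kN.
Block shear: shear path 2×[54+3×87] = 2×315 mm, A_gv = 3780, A_nv = 2×(315 − 3.5×35)×6 = 2310 mm²; tension across gage: (107 − 1×35)×6 = 432 mm². R_n = min(0.6×450×2310, 0.6×345×3780) + 1.0×450×432 = min(623.7, 782.46) + 194.4 = 818.1 kN. φR_n = 0.75 × 818.1 = 613.6 kN.
Tension yield (gross): A_g = 288×6 = 1728 mm². φR_n = 0.90 × 345 × 1728 = 536.5 kN.
Governing: min(1989.1, 969.6, 613.6, 536.5) = 536.5 kN → gross-section yield.

536.5 kN (gross-section yield governs)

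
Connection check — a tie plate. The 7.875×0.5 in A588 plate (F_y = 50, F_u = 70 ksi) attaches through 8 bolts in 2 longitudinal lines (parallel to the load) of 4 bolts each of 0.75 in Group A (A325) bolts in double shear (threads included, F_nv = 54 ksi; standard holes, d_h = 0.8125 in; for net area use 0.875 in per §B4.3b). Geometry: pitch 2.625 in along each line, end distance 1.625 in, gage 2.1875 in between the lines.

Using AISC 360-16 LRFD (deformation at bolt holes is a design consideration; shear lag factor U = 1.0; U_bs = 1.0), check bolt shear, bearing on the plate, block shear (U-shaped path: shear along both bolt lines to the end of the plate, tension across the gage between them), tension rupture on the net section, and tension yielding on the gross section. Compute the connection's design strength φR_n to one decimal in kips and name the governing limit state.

Bolt shear: A_b = π(0.75)²/4 = 0.44179 in². φR_n = 0.75 × 54 × 0.44179 × 8 × 2 = 286.3 kips.
Bearing (0.5 in plate, F_u = 70 ksi): end bolts L_c = 1.625 − 0.8125/2 = 1.21875, R_n = min(1.2×1.21875×0.5×70, 2.4×0.75×0.5×70) = 51.188 kips/bolt; interior L_c = 2.625 − 0.8125 = 1.8125, R_n = 63 kips/bolt. φR_n = 0.75 × (2×51.188 + 6×63) = 360.3 kips.
Block shear: shear path 2×[1.625+3×2.625] = 2×9.5 in, A_gv = 9.5, A_nv = 2×(9.5 − 3.5×0.875)×0.5 = 6.4375 in²; tension across gage: (2.1875 − 1×0.875)×0.5 = 0.65625 in². R_n = min(0.6×70×6.4375, 0.6×50×9.5) + 1.0×70×0.65625 = min(270.38, 285) + 45.938 = 316.32 kips. φR_n = 0.75 × 316.32 = 237.2 kips.
Tension rupture (net): A_n = (7.875 − 2×0.875)×0.5 = 3.0625 in² (U = 1.0, A_e = A_n). φR_n = 0.75 × 70 × 3.0625 = 160.8 kips.
Tension yield (gross): A_g = 7.875×0.5 = 3.9375 in². φR_n = 0.90 × 50 × 3.9375 = 177.2 kips.
Governing: min(286.3, 360.3, 237.2, 160.8, 177.2) = 160.8 kips → net-section rupture.

160.8 kips (net-section rupture governs)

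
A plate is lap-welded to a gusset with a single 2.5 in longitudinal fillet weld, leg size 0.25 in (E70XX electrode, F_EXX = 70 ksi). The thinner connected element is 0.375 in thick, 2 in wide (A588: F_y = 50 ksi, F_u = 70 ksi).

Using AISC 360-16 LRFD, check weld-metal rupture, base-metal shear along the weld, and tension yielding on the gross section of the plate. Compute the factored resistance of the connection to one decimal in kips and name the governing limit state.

Weld metal: throat = 0.707×0.25 = 0.17675 in, L = 2.5 in. φR_n = 0.75 × 0.6 × 70 × 0.17675 × 2.5 = 13.9 kips.
Base metal shear (0.375 in plate): yield φR_n = 1.0×0.6×50×0.375×2.5 = 28.1 kips; rupture φR_n = 0.75×0.6×70×0.375×2.5 = 29.5 kips; take 28.1 kips (yield).
Tension yield (gross): A_g = 2×0.375 = 0.75 in². φR_n = 0.90 × 50 × 0.75 = 33.8 kips.
Governing: min(13.9, 28.1, 33.8) = 13.9 kips → weld metal.

13.9 kips (weld metal governs)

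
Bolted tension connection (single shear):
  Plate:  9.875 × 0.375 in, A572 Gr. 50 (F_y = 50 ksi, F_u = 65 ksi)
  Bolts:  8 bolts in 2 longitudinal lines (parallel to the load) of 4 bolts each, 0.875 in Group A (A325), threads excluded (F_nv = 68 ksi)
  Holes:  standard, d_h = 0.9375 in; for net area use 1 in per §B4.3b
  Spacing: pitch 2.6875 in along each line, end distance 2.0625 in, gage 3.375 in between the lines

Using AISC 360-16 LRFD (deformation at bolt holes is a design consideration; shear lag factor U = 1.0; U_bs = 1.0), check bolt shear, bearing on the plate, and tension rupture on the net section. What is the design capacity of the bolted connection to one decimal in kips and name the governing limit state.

144.0 kips (net-section rupture governs)

Bolt shear: A_b = π(0.875)²/4 = 0.60132 in². φR_n = 0.75 × 68 × 0.60132 × 8 × 1 = 245.3 kips.
Bearing (0.375 in plate, F_u = 65 ksi): end bolts L_c = 2.0625 − 0.9375/2 = 1.59375, R_n = min(1.2×1.59375×0.375×65, 2.4×0.875×0.375×65) = 46.617 kips/bolt; interior L_c = 2.6875 − 0.9375 = 1.75, R_n = 51.188 kips/bolt. φR_n = 0.75 × (2×46.617 + 6×51.188) = 300.3 kips.
Tension rupture (net): A_n = (9.875 − 2×1)×0.375 = 2.9531 in² (U = 1.0, A_e = A_n). φR_n = 0.75 × 65 × 2.9531 = 144.0 kips.
Governing: min(245.3, 300.3, 144.0) = 144.0 kips → net-section rupture.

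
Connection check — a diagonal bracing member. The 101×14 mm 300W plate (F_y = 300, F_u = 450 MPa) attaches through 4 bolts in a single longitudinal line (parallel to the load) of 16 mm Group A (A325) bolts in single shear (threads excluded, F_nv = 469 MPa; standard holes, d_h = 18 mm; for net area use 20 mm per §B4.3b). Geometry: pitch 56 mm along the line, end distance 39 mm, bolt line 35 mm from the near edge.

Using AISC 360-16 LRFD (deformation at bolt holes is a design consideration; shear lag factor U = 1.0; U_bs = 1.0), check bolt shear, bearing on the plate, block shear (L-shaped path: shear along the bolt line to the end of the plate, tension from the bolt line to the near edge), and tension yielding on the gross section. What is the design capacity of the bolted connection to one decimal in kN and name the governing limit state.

282.9 kN (bolt shear governs)

Bolt shear: A_b = π(16)²/4 = 201.06 mm². φR_n = 0.75 × 469 × 201.06 × 4 × 1 = 282.9 kN.
Bearing (14 mm plate, F_u = 450 MPa): end bolts L_c = 39 − 18/2 = 30, R_n = min(1.2×30×14×450, 2.4×16×14×450) = 226.8 kN/bolt; interior L_c = 56 − 18 = 38, R_n = 241.92 kN/bolt. φR_n = 0.75 × (1×226.8 + 3×241.92) = 714.4 kN.
Block shear: shear path 1×[39+3×56] = 1×207 mm, A_gv = 2898, A_nv = 1×(207 − 3.5×20)×14 = 1918 mm²; tension to near edge: (35 − 0.5×20)×14 = 350 mm². R_n = min(0.6×450×1918, 0.6×300×2898) + 1.0×450×350 = min(517.86, 521.64) + 157.5 = 675.36 kN. φR_n = 0.75 × 675.36 = 506.5 kN.
Tension yield (gross): A_g = 101×14 = 1414 mm². φR_n = 0.90 × 300 × 1414 = 381.8 kN.
Governing: min(282.9, 714.4, 506.5, 381.8) = 282.9 kN → bolt shear.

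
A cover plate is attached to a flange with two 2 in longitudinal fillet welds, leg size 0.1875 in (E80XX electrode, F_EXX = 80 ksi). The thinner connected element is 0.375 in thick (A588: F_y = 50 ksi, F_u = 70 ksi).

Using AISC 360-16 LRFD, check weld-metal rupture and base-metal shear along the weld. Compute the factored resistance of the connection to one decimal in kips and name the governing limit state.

Weld metal: throat = 0.707×0.1875 = 0.13256 in, L = 2×2 = 4 in. φR_n = 0.75 × 0.6 × 80 × 0.13256 × 4 = 19.1 kips.
Base metal shear (0.375 in plate): yield φR_n = 1.0×0.6×50×0.375×4 = 45.0 kips; rupture φR_n = 0.75×0.6×70×0.375×4 = 47.3 kips; take 45.0 kips (yield).
Governing: min(19.1, 45.0) = 19.1 kips → weld metal.

19.1 kips (weld metal governs)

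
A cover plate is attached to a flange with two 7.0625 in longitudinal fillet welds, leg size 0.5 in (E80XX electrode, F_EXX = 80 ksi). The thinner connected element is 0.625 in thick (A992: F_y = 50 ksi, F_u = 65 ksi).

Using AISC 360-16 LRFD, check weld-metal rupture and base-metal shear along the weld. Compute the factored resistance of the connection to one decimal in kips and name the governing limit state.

Weld metal: throat = 0.707×0.5 = 0.3535 in, L = 2×7.0625 = 14.125 in. φR_n = 0.75 × 0.6 × 80 × 0.3535 × 14.125 = 179.8 kips.
Base metal shear (0.625 in plate): yield φR_n = 1.0×0.6×50×0.625×14.125 = 264.8 kips; rupture φR_n = 0.75×0.6×65×0.625×14.125 = 258.2 kips; take 258.2 kips (rupture).
Governing: min(179.8, 258.2) = 179.8 kips → weld metal.

179.8 kips (weld metal governs)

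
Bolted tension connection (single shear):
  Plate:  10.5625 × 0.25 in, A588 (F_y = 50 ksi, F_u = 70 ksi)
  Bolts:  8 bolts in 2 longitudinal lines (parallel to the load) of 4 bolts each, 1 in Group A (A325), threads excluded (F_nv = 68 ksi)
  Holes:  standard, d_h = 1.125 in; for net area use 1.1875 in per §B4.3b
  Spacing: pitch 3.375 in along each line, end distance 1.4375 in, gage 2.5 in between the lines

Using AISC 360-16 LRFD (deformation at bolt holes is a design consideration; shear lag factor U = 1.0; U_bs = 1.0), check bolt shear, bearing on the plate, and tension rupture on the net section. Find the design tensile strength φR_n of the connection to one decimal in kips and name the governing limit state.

107.5 kips (net-section rupture governs)

Bolt shear: A_b = π(1)²/4 = 0.7854 in². φR_n = 0.75 × 68 × 0.7854 × 8 × 1 = 320.4 kips.
Bearing (0.25 in plate, F_u = 70 ksi): end bolts L_c = 1.4375 − 1.125/2 = 0.875, R_n = min(1.2×0.875×0.25×70, 2.4×1×0.25×70) = 18.375 kips/bolt; interior L_c = 3.375 − 1.125 = 2.25, R_n = 42 kips/bolt. φR_n = 0.75 × (2×18.375 + 6×42) = 216.6 kips.
Tension rupture (net): A_n = (10.5625 − 2×1.1875)×0.25 = 2.0469 in² (U = 1.0, A_e = A_n). φR_n = 0.75 × 70 × 2.0469 = 107.5 kips.
Governing: min(320.4, 216.6, 107.5) = 107.5 kips → net-section rupture.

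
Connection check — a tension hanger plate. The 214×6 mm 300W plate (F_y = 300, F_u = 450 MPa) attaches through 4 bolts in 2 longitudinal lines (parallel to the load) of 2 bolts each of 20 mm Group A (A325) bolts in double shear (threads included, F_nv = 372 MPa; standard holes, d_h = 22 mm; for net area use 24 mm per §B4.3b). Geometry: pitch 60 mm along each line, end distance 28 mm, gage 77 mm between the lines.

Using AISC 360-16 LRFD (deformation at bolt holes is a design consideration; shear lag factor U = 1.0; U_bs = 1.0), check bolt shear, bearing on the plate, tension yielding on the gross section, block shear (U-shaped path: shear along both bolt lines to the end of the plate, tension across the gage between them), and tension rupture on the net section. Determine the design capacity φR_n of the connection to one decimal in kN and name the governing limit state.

233.7 kN (block shear governs)

Bolt shear: A_b = π(20)²/4 = 314.16 mm². φR_n = 0.75 × 372 × 314.16 × 4 × 2 = 701.2 kN.
Bearing (6 mm plate, F_u = 450 MPa): end bolts L_c = 28 − 22/2 = 17, R_n = min(1.2×17×6×450, 2.4×20×6×450) = 55.08 kN/bolt; interior L_c = 60 − 22 = 38, R_n = 123.12 kN/bolt. φR_n = 0.75 × (2×55.08 + 2×123.12) = 267.3 kN.
Tension yield (gross): A_g = 214×6 = 1284 mm². φR_n = 0.90 × 300 × 1284 = 346.7 kN.
Block shear: shear path 2×[28+1×60] = 2×88 mm, A_gv = 1056, A_nv = 2×(88 − 1.5×24)×6 = 624 mm²; tension across gage: (77 − 1×24)×6 = 318 mm². R_n = min(0.6×450×624, 0.6×300×1056) + 1.0×450×318 = min(168.48, 190.08) + 143.1 = 311.58 kN. φR_n = 0.75 × 311.58 = 233.7 kN.
Tension rupture (net): A_n = (214 − 2×24)×6 = 996 mm² (U = 1.0, A_e = A_n). φR_n = 0.75 × 450 × 996 = 336.2 kN.
Governing: min(701.2, 267.3, 346.7, 233.7, 336.2) = 233.7 kN → block shear.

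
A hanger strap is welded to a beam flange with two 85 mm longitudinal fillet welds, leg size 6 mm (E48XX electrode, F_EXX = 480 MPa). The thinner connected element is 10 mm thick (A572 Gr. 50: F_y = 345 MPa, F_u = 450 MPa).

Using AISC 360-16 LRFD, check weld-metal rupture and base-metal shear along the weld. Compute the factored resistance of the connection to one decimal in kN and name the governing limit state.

Weld metal: throat = 0.707×6 = 4.242 mm, L = 2×85 = 170 mm. φR_n = 0.75 × 0.6 × 480 × 4.242 × 170 = 155.8 kN.
Base metal shear (10 mm plate): yield φR_n = 1.0×0.6×345×10×170 = 351.9 kN; rupture φR_n = 0.75×0.6×450×10×170 = 344.3 kN; take 344.3 kN (rupture).
Governing: min(155.8, 344.3) = 155.8 kN → weld metal.

155.8 kN (weld metal governs)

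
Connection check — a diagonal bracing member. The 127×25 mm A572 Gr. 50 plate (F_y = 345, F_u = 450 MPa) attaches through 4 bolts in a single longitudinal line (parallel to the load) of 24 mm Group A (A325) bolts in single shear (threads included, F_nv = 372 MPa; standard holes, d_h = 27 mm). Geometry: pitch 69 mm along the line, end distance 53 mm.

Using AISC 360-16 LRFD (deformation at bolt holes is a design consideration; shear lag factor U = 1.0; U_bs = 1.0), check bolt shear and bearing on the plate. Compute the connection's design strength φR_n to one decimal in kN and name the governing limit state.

Bolt shear: A_b = π(24)²/4 = 452.39 mm². φR_n = 0.75 × 372 × 452.39 × 4 × 1 = 504.9 kN.
Bearing (25 mm plate, F_u = 450 MPa): end bolts L_c = 53 − 27/2 = 39.5, R_n = min(1.2×39.5×25×450, 2.4×24×25×450) = 533.25 kN/bolt; interior L_c = 69 − 27 = 42, R_n = 567 kN/bolt. φR_n = 0.75 × (1×533.25 + 3×567) = 1675.7 kN.
Governing: min(504.9, 1675.7) = 504.9 kN → bolt shear.

504.9 kN (bolt shear governs)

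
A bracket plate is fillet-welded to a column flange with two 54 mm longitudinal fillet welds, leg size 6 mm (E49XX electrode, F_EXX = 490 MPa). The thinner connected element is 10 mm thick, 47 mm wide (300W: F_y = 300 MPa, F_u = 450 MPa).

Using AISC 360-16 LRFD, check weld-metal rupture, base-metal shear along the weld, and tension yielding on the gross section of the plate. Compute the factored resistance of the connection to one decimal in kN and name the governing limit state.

101.0 kN (weld metal governs)

Weld metal: throat = 0.707×6 = 4.242 mm, L = 2×54 = 108 mm. φR_n = 0.75 × 0.6 × 490 × 4.242 × 108 = 101.0 kN.
Base metal shear (10 mm plate): yield φR_n = 1.0×0.6×300×10×108 = 194.4 kN; rupture φR_n = 0.75×0.6×450×10×108 = 218.7 kN; take 194.4 kN (yield).
Tension yield (gross): A_g = 47×10 = 470 mm². φR_n = 0.90 × 300 × 470 = 126.9 kN.
Governing: min(101.0, 194.4, 126.9) = 101.0 kN → weld metal.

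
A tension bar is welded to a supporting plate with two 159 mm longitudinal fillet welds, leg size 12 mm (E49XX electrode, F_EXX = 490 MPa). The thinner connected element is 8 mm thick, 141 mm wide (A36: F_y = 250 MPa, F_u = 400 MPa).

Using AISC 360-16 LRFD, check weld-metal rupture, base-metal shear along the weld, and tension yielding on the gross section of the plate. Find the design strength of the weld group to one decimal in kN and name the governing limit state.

253.8 kN (gross-section yield governs)

Weld metal: throat = 0.707×12 = 8.484 mm, L = 2×159 = 318 mm. φR_n = 0.75 × 0.6 × 490 × 8.484 × 318 = 594.9 kN.
Base metal shear (8 mm plate): yield φR_n = 1.0×0.6×250×8×318 = 381.6 kN; rupture φR_n = 0.75×0.6×400×8×318 = 457.9 kN; take 381.6 kN (yield).
Tension yield (gross): A_g = 141×8 = 1128 mm². φR_n = 0.90 × 250 × 1128 = 253.8 kN.
Governing: min(594.9, 381.6, 253.8) = 253.8 kN → gross-section yield.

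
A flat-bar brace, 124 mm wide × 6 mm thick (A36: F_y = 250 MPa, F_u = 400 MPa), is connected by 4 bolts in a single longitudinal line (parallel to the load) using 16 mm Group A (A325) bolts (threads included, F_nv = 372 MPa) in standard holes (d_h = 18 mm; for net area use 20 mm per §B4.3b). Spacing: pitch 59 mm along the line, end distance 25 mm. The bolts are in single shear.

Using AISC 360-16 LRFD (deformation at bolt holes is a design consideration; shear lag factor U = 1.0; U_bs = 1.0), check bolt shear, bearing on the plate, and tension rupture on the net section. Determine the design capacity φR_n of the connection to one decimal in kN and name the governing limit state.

Bolt shear: A_b = π(16)²/4 = 201.06 mm². φR_n = 0.75 × 372 × 201.06 × 4 × 1 = 224.4 kN.
Bearing (6 mm plate, F_u = 400 MPa): end bolts L_c = 25 − 18/2 = 16, R_n = min(1.2×16×6×400, 2.4×16×6×400) = 46.08 kN/bolt; interior L_c = 59 − 18 = 41, R_n = 92.16 kN/bolt. φR_n = 0.75 × (1×46.08 + 3×92.16) = 241.9 kN.
Tension rupture (net): A_n = (124 − 1×20)×6 = 624 mm² (U = 1.0, A_e = A_n). φR_n = 0.75 × 400 × 624 = 187.2 kN.
Governing: min(224.4, 241.9, 187.2) = 187.2 kN → net-section rupture.

187.2 kN (net-section rupture governs)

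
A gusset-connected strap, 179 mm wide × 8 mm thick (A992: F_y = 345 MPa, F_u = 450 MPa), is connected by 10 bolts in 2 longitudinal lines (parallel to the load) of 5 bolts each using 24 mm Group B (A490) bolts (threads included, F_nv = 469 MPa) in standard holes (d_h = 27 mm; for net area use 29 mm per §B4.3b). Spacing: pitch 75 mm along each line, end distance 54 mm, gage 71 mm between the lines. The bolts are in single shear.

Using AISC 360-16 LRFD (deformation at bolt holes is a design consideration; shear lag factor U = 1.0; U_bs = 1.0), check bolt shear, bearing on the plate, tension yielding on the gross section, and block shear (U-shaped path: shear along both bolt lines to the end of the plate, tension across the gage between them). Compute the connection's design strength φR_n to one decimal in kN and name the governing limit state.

444.6 kN (gross-section yield governs)

Bolt shear: A_b = π(24)²/4 = 452.39 mm². φR_n = 0.75 × 469 × 452.39 × 10 × 1 = 1591.3 kN.
Bearing (8 mm plate, F_u = 450 MPa): end bolts L_c = 54 − 27/2 = 40.5, R_n = min(1.2×40.5×8×450, 2.4×24×8×450) = 174.96 kN/bolt; interior L_c = 75 − 27 = 48, R_n = 207.36 kN/bolt. φR_n = 0.75 × (2×174.96 + 8×207.36) = 1506.6 kN.
Tension yield (gross): A_g = 179×8 = 1432 mm². φR_n = 0.90 × 345 × 1432 = 444.6 kN.
Block shear: shear path 2×[54+4×75] = 2×354 mm, A_gv = 5664, A_nv = 2×(354 − 4.5×29)×8 = 3576 mm²; tension across gage: (71 − 1×29)×8 = 336 mm². R_n = min(0.6×450×3576, 0.6×345×5664) + 1.0×450×336 = min(965.52, 1172.4) + 151.2 = 1116.7 kN. φR_n = 0.75 × 1116.7 = 837.5 kN.
Governing: min(1591.3, 1506.6, 444.6, 837.5) = 444.6 kN → gross-section yield.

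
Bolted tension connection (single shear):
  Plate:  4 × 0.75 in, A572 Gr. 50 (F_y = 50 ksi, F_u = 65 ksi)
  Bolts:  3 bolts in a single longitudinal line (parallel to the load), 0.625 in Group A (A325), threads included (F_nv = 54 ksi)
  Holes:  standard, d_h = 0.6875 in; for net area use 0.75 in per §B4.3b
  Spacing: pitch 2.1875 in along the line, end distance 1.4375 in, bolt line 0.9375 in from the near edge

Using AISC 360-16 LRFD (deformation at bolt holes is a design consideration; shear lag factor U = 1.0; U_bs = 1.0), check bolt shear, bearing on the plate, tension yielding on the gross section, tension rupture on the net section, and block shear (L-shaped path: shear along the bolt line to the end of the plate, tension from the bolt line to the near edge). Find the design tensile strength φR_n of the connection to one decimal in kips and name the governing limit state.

Bolt shear: A_b = π(0.625)²/4 = 0.3068 in². φR_n = 0.75 × 54 × 0.3068 × 3 × 1 = 37.3 kips.
Bearing (0.75 in plate, F_u = 65 ksi): end bolts L_c = 1.4375 − 0.6875/2 = 1.09375, R_n = min(1.2×1.09375×0.75×65, 2.4×0.625×0.75×65) = 63.984 kips/bolt; interior L_c = 2.1875 − 0.6875 = 1.5, R_n = 73.125 kips/bolt. φR_n = 0.75 × (1×63.984 + 2×73.125) = 157.7 kips.
Tension yield (gross): A_g = 4×0.75 = 3 in². φR_n = 0.90 × 50 × 3 = 135.0 kips.
Tension rupture (net): A_n = (4 − 1×0.75)×0.75 = 2.4375 in² (U = 1.0, A_e = A_n). φR_n = 0.75 × 65 × 2.4375 = 118.8 kips.
Block shear: shear path 1×[1.4375+2×2.1875] = 1×5.8125 in, A_gv = 4.3594, A_nv = 1×(5.8125 − 2.5×0.75)×0.75 = 2.9531 in²; tension to near edge: (0.9375 − 0.5×0.75)×0.75 = 0.42188 in². R_n = min(0.6×65×2.9531, 0.6×50×4.3594) + 1.0×65×0.42188 = min(115.17, 130.78) + 27.422 = 142.59 kips. φR_n = 0.75 × 142.59 = 106.9 kips.
Governing: min(37.3, 157.7, 135.0, 118.8, 106.9) = 37.3 kips → bolt shear.

37.3 kips (bolt shear governs)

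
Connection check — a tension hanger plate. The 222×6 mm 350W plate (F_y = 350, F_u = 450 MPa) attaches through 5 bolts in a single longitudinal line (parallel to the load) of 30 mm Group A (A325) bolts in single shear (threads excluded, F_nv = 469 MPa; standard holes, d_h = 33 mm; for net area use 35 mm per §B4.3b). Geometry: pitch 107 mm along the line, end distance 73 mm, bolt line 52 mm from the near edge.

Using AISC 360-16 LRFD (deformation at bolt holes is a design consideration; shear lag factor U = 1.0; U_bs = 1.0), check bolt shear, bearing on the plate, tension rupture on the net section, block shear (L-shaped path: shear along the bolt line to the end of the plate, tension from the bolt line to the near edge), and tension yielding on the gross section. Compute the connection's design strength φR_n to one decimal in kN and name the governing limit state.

Bolt shear: A_b = π(30)²/4 = 706.86 mm². φR_n = 0.75 × 469 × 706.86 × 5 × 1 = 1243.2 kN.
Bearing (6 mm plate, F_u = 450 MPa): end bolts L_c = 73 − 33/2 = 56.5, R_n = min(1.2×56.5×6×450, 2.4×30×6×450) = 183.06 kN/bolt; interior L_c = 107 − 33 = 74, R_n = 194.4 kN/bolt. φR_n = 0.75 × (1×183.06 + 4×194.4) = 720.5 kN.
Tension rupture (net): A_n = (222 − 1×35)×6 = 1122 mm² (U = 1.0, A_e = A_n). φR_n = 0.75 × 450 × 1122 = 378.7 kN.
Block shear: shear path 1×[73+4×107] = 1×501 mm, A_gv = 3006, A_nv = 1×(501 − 4.5×35)×6 = 2061 mm²; tension to near edge: (52 − 0.5×35)×6 = 207 mm². R_n = min(0.6×450×2061, 0.6×350×3006) + 1.0×450×207 = min(556.47, 631.26) + 93.15 = 649.62 kN. φR_n = 0.75 × 649.62 = 487.2 kN.
Tension yield (gross): A_g = 222×6 = 1332 mm². φR_n = 0.90 × 350 × 1332 = 419.6 kN.
Governing: min(1243.2, 720.5, 378.7, 487.2, 419.6) = 378.7 kN → net-section rupture.

378.7 kN (net-section rupture governs)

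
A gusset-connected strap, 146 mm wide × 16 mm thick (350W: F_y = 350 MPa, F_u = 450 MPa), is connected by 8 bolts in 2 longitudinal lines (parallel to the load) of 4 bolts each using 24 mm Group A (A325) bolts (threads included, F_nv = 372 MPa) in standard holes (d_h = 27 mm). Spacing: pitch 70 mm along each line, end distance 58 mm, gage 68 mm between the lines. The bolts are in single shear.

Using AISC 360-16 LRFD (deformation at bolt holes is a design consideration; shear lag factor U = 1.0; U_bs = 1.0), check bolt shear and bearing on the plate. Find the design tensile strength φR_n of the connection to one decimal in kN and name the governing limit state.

Bolt shear: A_b = π(24)²/4 = 452.39 mm². φR_n = 0.75 × 372 × 452.39 × 8 × 1 = 1009.7 kN.
Bearing (16 mm plate, F_u = 450 MPa): end bolts L_c = 58 − 27/2 = 44.5, R_n = min(1.2×44.5×16×450, 2.4×24×16×450) = 384.48 kN/bolt; interior L_c = 70 − 27 = 43, R_n = 371.52 kN/bolt. φR_n = 0.75 × (2×384.48 + 6×371.52) = 2248.6 kN.
Governing: min(1009.7, 2248.6) = 1009.7 kN → bolt shear.

1009.7 kN (bolt shear governs)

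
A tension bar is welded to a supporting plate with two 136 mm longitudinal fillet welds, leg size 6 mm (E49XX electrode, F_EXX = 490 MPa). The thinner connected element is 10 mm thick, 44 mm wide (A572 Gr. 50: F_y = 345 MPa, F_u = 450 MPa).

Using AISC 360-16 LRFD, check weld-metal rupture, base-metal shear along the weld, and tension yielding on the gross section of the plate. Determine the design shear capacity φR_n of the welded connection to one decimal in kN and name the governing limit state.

Weld metal: throat = 0.707×6 = 4.242 mm, L = 2×136 = 272 mm. φR_n = 0.75 × 0.6 × 490 × 4.242 × 272 = 254.4 kN.
Base metal shear (10 mm plate): yield φR_n = 1.0×0.6×345×10×272 = 563.0 kN; rupture φR_n = 0.75×0.6×450×10×272 = 550.8 kN; take 550.8 kN (rupture).
Tension yield (gross): A_g = 44×10 = 440 mm². φR_n = 0.90 × 345 × 440 = 136.6 kN.
Governing: min(254.4, 550.8, 136.6) = 136.6 kN → gross-section yield.

136.6 kN (gross-section yield governs)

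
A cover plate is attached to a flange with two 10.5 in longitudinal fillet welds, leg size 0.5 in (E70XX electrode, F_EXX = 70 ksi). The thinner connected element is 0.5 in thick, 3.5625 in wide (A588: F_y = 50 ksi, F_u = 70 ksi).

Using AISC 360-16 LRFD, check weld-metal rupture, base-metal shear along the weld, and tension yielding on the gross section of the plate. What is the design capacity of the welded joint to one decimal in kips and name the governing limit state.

80.2 kips (gross-section yield governs)

Weld metal: throat = 0.707×0.5 = 0.3535 in, L = 2×10.5 = 21 in. φR_n = 0.75 × 0.6 × 70 × 0.3535 × 21 = 233.8 kips.
Base metal shear (0.5 in plate): yield φR_n = 1.0×0.6×50×0.5×21 = 315.0 kips; rupture φR_n = 0.75×0.6×70×0.5×21 = 330.8 kips; take 315.0 kips (yield).
Tension yield (gross): A_g = 3.5625×0.5 = 1.7813 in². φR_n = 0.90 × 50 × 1.7813 = 80.2 kips.
Governing: min(233.8, 315.0, 80.2) = 80.2 kips → gross-section yield.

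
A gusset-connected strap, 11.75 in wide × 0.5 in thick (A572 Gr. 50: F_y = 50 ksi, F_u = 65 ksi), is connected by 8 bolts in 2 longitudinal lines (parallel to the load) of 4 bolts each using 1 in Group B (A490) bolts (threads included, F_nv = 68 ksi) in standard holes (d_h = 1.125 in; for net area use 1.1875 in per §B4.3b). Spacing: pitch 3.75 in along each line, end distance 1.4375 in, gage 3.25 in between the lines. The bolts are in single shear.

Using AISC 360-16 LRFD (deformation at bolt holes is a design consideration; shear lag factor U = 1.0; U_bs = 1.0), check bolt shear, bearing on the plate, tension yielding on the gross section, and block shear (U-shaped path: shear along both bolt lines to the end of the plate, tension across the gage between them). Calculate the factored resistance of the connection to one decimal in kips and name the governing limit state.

Bolt shear: A_b = π(1)²/4 = 0.7854 in². φR_n = 0.75 × 68 × 0.7854 × 8 × 1 = 320.4 kips.
Bearing (0.5 in plate, F_u = 65 ksi): end bolts L_c = 1.4375 − 1.125/2 = 0.875, R_n = min(1.2×0.875×0.5×65, 2.4×1×0.5×65) = 34.125 kips/bolt; interior L_c = 3.75 − 1.125 = 2.625, R_n = 78 kips/bolt. φR_n = 0.75 × (2×34.125 + 6×78) = 402.2 kips.
Tension yield (gross): A_g = 11.75×0.5 = 5.875 in². φR_n = 0.90 × 50 × 5.875 = 264.4 kips.
Block shear: shear path 2×[1.4375+3×3.75] = 2×12.6875 in, A_gv = 12.688, A_nv = 2×(12.6875 − 3.5×1.1875)×0.5 = 8.5313 in²; tension across gage: (3.25 − 1×1.1875)×0.5 = 1.0313 in². R_n = min(0.6×65×8.5313, 0.6×50×12.688) + 1.0×65×1.0313 = min(332.72, 380.64) + 67.035 = 399.76 kips. φR_n = 0.75 × 399.76 = 299.8 kips.
Governing: min(320.4, 402.2, 264.4, 299.8) = 264.4 kips → gross-section yield.

264.4 kips (gross-section yield governs)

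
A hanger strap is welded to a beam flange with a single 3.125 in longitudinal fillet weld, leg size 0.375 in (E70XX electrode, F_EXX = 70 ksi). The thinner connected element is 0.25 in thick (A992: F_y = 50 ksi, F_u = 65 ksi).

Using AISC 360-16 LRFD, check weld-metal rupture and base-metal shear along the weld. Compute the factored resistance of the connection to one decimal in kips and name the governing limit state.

Weld metal: throat = 0.707×0.375 = 0.26513 in, L = 3.125 in. φR_n = 0.75 × 0.6 × 70 × 0.26513 × 3.125 = 26.1 kips.
Base metal shear (0.25 in plate): yield φR_n = 1.0×0.6×50×0.25×3.125 = 23.4 kips; rupture φR_n = 0.75×0.6×65×0.25×3.125 = 22.9 kips; take 22.9 kips (rupture).
Governing: min(26.1, 22.9) = 22.9 kips → base-metal shear.

22.9 kips (base-metal shear governs)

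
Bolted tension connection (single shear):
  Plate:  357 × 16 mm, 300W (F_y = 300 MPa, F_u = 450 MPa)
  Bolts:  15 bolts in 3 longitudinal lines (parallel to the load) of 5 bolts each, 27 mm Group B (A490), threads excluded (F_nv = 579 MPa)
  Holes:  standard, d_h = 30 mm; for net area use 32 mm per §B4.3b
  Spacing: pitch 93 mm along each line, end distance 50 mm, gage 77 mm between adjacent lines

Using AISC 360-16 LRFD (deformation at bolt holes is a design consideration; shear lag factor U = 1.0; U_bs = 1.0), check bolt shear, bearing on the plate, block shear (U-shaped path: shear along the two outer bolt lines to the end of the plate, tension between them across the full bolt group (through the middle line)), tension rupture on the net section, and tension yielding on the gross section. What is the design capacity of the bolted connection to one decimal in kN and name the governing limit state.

Bolt shear: A_b = π(27)²/4 = 572.56 mm². φR_n = 0.75 × 579 × 572.56 × 15 × 1 = 3729.5 kN.
Bearing (16 mm plate, F_u = 450 MPa): end bolts L_c = 50 − 30/2 = 35, R_n = min(1.2×35×16×450, 2.4×27×16×450) = 302.4 kN/bolt; interior L_c = 93 − 30 = 63, R_n = 466.56 kN/bolt. φR_n = 0.75 × (3×302.4 + 12×466.56) = 4879.4 kN.
Block shear: shear path 2×[50+4×93] = 2×422 mm, A_gv = 13504, A_nv = 2×(422 − 4.5×32)×16 = 8896 mm²; tension across gage: (154 − 2×32)×16 = 1440 mm². R_n = min(0.6×450×8896, 0.6×300×13504) + 1.0×450×1440 = min(2401.9, 2430.7) + 648 = 3049.9 kN. φR_n = 0.75 × 3049.9 = 2287.4 kN.
Tension rupture (net): A_n = (357 − 3×32)×16 = 4176 mm² (U = 1.0, A_e = A_n). φR_n = 0.75 × 450 × 4176 = 1409.4 kN.
Tension yield (gross): A_g = 357×16 = 5712 mm². φR_n = 0.90 × 300 × 5712 = 1542.2 kN.
Governing: min(3729.5, 4879.4, 2287.4, 1409.4, 1542.2) = 1409.4 kN → net-section rupture.

1409.4 kN (net-section rupture governs)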